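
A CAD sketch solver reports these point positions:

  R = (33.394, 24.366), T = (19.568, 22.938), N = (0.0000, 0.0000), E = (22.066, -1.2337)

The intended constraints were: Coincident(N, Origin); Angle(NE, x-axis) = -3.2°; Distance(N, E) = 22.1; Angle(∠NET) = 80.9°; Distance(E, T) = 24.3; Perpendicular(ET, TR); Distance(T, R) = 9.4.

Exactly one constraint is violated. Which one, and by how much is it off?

Distance(T, R) = 9.4 — off by 4.50.

N = (0.00, 0.00) ✓; NE at -3.200° ✓; |NE| = 22.10 ✓; ∠NET = 80.90° ✓; |ET| = 24.30 ✓; ∠(ET, TR) = 90.00° ✓; |TR| = 13.90 ✗.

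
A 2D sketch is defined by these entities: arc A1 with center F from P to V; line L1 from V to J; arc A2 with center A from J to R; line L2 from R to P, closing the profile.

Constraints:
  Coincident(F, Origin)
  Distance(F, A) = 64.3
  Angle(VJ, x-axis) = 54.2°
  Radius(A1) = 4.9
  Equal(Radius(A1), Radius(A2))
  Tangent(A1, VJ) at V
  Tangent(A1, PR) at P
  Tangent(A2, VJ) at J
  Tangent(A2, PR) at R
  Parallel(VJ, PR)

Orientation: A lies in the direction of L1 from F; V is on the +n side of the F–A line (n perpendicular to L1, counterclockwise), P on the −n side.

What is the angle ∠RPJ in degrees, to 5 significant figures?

8.6658°

The slot axis is L1's direction at 54.2°, so u = (cos 54.2°, sin 54.2°) = (0.58496, 0.81106) and n = (−sin 54.2°, cos 54.2°) = (-0.81106, 0.58496). F is at the origin and A lies 64.3 along u from F, so A = 64.3·u = (37.613, 52.151). Tangency of A1 to both parallel lines with radius 4.9 puts V and P at F ± 4.9·n: V = (-3.9742, 2.8663), P = (3.9742, -2.8663). Equal radii place J and R the same way about A: J = A + 4.9·n = (33.639, 55.018), R = A − 4.9·n = (41.587, 49.285). Then cos ∠RPJ = PR·PJ / (|PR||PJ|), giving 8.6658°.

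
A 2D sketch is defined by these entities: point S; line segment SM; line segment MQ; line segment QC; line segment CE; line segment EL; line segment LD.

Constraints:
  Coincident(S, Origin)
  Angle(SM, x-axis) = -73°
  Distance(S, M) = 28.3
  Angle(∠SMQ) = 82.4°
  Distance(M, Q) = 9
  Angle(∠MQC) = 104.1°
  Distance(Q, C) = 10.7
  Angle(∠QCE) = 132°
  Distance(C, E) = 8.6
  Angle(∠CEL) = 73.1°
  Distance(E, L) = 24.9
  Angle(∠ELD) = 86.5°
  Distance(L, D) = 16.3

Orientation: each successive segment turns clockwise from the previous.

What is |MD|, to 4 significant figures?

12.09

S is at the origin; SM runs at -73.0° with length 28.3, so M = (8.274, -27.06). ∠SMQ = 82.4° gives MQ at -170.6° from the x-axis; with |MQ| = 9.0, Q = (-0.6050, -28.53). ∠MQC = 104.1° gives QC at 113.5° from the x-axis; with |QC| = 10.7, C = (-4.872, -18.72). ∠QCE = 132.0° gives CE at 65.50° from the x-axis; with |CE| = 8.6, E = (-1.305, -10.90). ∠CEL = 73.1° gives EL at -41.40° from the x-axis; with |EL| = 24.9, L = (17.37, -27.36). ∠ELD = 86.5° gives LD at -134.9° from the x-axis; with |LD| = 16.3, D = (5.867, -38.91). Then |MD| = |D − M| = 12.09.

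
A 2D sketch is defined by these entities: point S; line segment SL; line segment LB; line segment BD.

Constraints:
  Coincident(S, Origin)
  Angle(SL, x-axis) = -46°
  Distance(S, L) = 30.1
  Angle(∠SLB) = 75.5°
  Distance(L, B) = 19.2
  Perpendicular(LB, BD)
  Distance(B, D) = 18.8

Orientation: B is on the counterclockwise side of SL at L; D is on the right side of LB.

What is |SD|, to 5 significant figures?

49.340

∠SLB = 75.5°, so LB runs at -46.0° + (180° − 75.5°) = 58.500° from the x-axis; with |LB| = 19.2, B = L + 19.2·(cos 58.500°, sin 58.500°) = (30.941, -5.2814). LB ⟂ BD; with |BD| = 18.8 on the right of LB, D = B + 18.8·(0.85264, -0.52250) = (46.971, -15.104). Then |SD| = |D − S| = 49.340.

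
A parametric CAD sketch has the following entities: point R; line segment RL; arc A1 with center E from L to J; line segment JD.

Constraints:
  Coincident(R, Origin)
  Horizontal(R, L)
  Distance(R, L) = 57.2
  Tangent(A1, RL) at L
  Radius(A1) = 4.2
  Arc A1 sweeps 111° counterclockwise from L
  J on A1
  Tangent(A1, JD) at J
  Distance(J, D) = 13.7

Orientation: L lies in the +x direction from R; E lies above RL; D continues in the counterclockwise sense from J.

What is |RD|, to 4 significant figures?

59.18

On A1, L sits at bearing -90° from E; a 111° counterclockwise sweep puts J at bearing 21°, so J = E + 4.2·(cos 21°, sin 21°) = (61.12, 5.705). Since A1 is tangent to JD there, EJ ⟂ JD, so JD runs along (−sin 21°, cos 21°); with |JD| = 13.7, D = (56.21, 18.50). Then |RD| = |D − R| = 59.18.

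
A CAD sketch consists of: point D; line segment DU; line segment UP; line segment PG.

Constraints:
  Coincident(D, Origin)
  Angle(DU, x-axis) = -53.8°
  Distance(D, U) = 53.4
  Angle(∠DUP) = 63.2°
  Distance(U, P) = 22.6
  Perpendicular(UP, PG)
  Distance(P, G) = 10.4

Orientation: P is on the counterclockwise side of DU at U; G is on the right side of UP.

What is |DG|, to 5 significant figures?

58.083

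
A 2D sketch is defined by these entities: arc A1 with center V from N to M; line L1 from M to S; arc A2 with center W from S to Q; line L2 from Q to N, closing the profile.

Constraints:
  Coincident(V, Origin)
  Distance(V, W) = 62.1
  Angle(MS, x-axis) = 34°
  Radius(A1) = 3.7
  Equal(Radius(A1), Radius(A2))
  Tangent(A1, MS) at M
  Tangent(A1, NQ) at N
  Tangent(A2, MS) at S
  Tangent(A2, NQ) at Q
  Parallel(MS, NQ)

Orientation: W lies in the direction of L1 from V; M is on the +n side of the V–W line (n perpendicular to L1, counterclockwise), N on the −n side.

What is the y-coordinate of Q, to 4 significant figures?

31.66

The slot axis is L1's direction at 34.0°, so u = (cos 34.0°, sin 34.0°) = (0.8290, 0.5592) and n = (−sin 34.0°, cos 34.0°) = (-0.5592, 0.8290). V is at the origin and W lies 62.1 along u from V, so W = 62.1·u = (51.48, 34.73). Tangency of A1 to both parallel lines with radius 3.7 puts M and N at V ± 3.7·n: M = (-2.069, 3.067), N = (2.069, -3.067). Equal radii place S and Q the same way about W: S = W + 3.7·n = (49.41, 37.79), Q = W − 3.7·n = (53.55, 31.66). So Q.y = 31.66.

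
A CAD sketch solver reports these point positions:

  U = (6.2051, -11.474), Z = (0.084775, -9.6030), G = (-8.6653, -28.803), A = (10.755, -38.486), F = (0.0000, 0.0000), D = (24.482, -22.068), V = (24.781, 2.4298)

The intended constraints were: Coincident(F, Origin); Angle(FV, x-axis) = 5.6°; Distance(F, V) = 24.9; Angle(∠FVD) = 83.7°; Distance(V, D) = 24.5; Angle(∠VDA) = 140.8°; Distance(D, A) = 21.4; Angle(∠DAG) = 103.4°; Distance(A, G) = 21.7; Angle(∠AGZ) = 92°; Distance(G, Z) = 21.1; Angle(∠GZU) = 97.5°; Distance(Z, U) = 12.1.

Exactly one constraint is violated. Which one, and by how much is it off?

Distance(Z, U) = 12.1 — off by 5.70.

F = (0.00, 0.00) ✓; FV at 5.600° ✓; |FV| = 24.90 ✓; ∠FVD = 83.70° ✓; |VD| = 24.50 ✓; ∠VDA = 140.8° ✓; |DA| = 21.40 ✓; ∠DAG = 103.4° ✓; |AG| = 21.70 ✓; ∠AGZ = 92.00° ✓; |GZ| = 21.10 ✓; ∠GZU = 97.50° ✓; |ZU| = 6.400 ✗.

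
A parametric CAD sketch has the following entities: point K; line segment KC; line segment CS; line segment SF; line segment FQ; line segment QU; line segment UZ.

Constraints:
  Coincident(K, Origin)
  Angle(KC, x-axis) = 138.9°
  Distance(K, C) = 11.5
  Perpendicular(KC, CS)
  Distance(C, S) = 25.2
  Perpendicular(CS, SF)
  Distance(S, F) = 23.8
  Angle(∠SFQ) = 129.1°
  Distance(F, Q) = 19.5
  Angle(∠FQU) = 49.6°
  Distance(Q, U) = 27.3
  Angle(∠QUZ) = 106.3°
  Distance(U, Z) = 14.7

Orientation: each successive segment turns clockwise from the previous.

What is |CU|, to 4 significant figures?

13.85

K is at the origin; KC runs at 138.9° with length 11.5, so C = (-8.666, 7.560). KC is perpendicular to CS, so CS runs at 48.90°; with |CS| = 25.2, S = (7.900, 26.55). The perpendicularity gives SF at right angles to CS, so SF runs at -41.10°; with |SF| = 23.8, F = (25.83, 10.90). ∠SFQ = 129.1° gives FQ at -92.00° from the x-axis; with |FQ| = 19.5, Q = (25.15, -8.584). ∠FQU = 49.6° gives QU at 137.6° from the x-axis; with |QU| = 27.3, U = (4.994, 9.824). Then |CU| = |U − C| = 13.85.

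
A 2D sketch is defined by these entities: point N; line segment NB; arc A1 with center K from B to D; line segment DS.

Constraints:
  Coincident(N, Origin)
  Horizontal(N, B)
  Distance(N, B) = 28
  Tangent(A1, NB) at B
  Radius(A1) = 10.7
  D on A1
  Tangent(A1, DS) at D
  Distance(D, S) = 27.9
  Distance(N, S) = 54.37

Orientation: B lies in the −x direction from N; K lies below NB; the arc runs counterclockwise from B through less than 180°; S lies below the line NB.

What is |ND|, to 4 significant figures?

40.22

N is at the origin; NB is horizontal with |NB| = 28.0 and B on the −x side, so B = (-28.00, 0.000). Since A1 is tangent to NB there, KB ⟂ NB, so K = B + (0, -10.7) = (-28.00, -10.70). Since KD ⟂ DS (tangency), |KS| = √(10.7² + 27.9²) = 29.88 regardless of where D sits on A1. So S lies on both circle(N, 54.37) and circle(K, 29.88); the below-NB intersection is S = (-38.04, -38.84). D is the foot of the tangent from S: D = (-38.70, -10.95).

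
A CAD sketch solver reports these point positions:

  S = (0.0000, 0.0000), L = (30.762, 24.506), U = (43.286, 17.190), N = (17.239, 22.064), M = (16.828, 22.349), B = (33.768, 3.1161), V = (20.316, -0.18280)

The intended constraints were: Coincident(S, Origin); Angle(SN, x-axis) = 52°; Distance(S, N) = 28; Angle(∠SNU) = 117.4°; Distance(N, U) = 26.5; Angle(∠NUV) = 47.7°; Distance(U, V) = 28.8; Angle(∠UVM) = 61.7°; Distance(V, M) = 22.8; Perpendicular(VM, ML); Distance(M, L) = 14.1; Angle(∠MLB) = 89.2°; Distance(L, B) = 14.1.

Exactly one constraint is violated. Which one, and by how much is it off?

Distance(L, B) = 14.1 — off by 7.50.

S = (0.00, 0.00) ✓; SN at 52.00° ✓; |SN| = 28.00 ✓; ∠SNU = 117.4° ✓; |NU| = 26.50 ✓; ∠NUV = 47.70° ✓; |UV| = 28.80 ✓; ∠UVM = 61.70° ✓; |VM| = 22.80 ✓; ∠(VM, ML) = 90.00° ✓; |ML| = 14.10 ✓; ∠MLB = 89.20° ✓; |LB| = 21.60 ✗.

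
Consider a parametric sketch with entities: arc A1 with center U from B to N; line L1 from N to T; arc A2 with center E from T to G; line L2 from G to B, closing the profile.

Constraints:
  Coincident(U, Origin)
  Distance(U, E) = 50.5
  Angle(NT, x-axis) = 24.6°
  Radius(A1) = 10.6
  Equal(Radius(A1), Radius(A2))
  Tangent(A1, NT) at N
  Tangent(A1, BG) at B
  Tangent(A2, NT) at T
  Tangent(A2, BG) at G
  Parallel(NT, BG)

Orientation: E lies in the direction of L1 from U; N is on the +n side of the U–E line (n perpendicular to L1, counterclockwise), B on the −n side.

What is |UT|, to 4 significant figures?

51.60

Tangency of A1 to both parallel lines with radius 10.6 puts N and B at U ± 10.6·n: N = (-4.413, 9.638), B = (4.413, -9.638). Equal radii place T and G the same way about E: T = E + 10.6·n = (41.50, 30.66), G = E − 10.6·n = (50.33, 11.38). Then |UT| = |T − U| = 51.60.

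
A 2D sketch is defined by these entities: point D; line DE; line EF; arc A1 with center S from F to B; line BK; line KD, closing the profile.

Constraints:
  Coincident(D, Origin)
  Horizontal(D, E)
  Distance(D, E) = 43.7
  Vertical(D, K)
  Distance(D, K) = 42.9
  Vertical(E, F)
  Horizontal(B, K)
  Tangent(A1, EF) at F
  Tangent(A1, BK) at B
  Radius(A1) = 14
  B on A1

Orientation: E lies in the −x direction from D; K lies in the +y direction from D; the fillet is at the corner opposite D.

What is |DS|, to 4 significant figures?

41.44

D is at the origin; DE is horizontal with |DE| = 43.7 and E on the −x side, so E = (-43.70, 0.000). DK is vertical with |DK| = 42.9 and K on the +y side, so K = (0.000, 42.90). The virtual corner opposite D is at (-43.70, 42.90). The tangent condition forces SF to be normal to EF and since A1 is tangent to BK there, SB ⟂ BK, with radius 14.0, so the center S sits 14.0 in from both sides at S = (-29.70, 28.90). Then |DS| = |S − D| = 41.44.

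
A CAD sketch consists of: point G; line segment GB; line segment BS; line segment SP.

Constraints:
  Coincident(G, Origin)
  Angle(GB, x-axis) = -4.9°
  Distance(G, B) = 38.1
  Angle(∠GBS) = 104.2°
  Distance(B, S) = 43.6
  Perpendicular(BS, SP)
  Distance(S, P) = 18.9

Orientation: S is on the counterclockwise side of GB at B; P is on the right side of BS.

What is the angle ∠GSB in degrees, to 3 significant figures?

34.9°

G is at the origin; GB runs at -4.9° with length 38.1, so B = 38.1·(cos -4.9°, sin -4.9°) = (38.0, -3.25). ∠GBS = 104.2°, so BS runs at -4.9° + (180° − 104.2°) = 70.9° from the x-axis; with |BS| = 43.6, S = B + 43.6·(cos 70.9°, sin 70.9°) = (52.2, 37.9). Then cos ∠GSB = SG·SB / (|SG||SB|), giving 34.9°.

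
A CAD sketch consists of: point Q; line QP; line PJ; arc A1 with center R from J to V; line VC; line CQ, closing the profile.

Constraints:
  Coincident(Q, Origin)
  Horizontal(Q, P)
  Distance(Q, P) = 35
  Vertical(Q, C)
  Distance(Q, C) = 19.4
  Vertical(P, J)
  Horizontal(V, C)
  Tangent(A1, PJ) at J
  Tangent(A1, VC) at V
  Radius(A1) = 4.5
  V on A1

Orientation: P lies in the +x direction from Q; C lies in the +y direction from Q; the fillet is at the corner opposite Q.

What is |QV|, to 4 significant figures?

36.15

The virtual corner opposite Q is at (35.00, 19.40). Tangency of A1 to PJ means the radius RJ is perpendicular to PJ and since A1 is tangent to VC there, RV ⟂ VC, with radius 4.5, so the center R sits 4.5 in from both sides at R = (30.50, 14.90). That places the tangent points at J = (35.00, 14.90) on PJ and V = (30.50, 19.40) on VC. Then |QV| = |V − Q| = 36.15.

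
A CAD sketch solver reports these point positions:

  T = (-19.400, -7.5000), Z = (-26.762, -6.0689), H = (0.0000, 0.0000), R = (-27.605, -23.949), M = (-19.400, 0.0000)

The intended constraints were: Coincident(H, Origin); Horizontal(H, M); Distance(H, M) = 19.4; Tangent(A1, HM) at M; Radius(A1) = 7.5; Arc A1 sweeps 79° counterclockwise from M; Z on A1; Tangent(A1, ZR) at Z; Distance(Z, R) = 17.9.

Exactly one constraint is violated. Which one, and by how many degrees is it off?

Tangent(A1, ZR) at Z — off by 8.30°.

H = (0.00, 0.00) ✓; H.y = 0.00, M.y = 0.00 ✓; |HM| = 19.40 ✓; ∠(TM, MH) = 90.00° ✓; |TM| = 7.500 ✓; bearing(T→Z) − bearing(T→M) = 79.00° ✓; |TZ| = 7.500 ✓; ∠(TZ, ZR) = 81.70° ✗; |ZR| = 17.90 ✓.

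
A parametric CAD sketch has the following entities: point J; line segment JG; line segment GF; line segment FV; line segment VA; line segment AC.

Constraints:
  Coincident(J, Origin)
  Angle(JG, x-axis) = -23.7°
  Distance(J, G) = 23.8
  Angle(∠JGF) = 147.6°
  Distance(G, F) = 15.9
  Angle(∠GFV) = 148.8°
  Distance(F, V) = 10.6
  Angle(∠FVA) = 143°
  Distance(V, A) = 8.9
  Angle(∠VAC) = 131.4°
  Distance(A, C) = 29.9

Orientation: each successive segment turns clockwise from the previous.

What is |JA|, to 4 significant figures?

48.38

J is at the origin; JG runs at -23.7° with length 23.8, so G = (21.79, -9.566). ∠JGF = 147.6° gives GF at -56.10° from the x-axis; with |GF| = 15.9, F = (30.66, -22.76). ∠GFV = 148.8° gives FV at -87.30° from the x-axis; with |FV| = 10.6, V = (31.16, -33.35). ∠FVA = 143.0° gives VA at -124.3° from the x-axis; with |VA| = 8.9, A = (26.14, -40.70). Then |JA| = |A − J| = 48.38.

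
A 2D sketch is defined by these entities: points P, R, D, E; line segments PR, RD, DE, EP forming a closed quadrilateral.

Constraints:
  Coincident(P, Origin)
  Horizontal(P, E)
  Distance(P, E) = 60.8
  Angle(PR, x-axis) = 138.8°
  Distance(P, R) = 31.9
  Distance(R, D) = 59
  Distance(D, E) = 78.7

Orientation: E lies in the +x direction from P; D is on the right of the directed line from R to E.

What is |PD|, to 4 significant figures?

37.22

Checks: |PE| = 60.80 ✓; |PR| = 31.90 ✓; |RD| = 59.00 ✓; |DE| = 78.70 ✓.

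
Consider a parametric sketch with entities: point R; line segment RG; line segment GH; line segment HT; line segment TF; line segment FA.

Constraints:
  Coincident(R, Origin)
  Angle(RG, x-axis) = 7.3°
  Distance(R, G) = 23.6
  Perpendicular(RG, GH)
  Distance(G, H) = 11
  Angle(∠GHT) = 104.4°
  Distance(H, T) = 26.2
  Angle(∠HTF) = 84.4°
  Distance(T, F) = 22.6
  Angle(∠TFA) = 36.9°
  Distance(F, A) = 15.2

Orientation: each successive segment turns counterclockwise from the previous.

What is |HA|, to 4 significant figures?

18.69

R is at the origin; RG runs at 7.3° with length 23.6, so G = (23.41, 2.999). The perpendicularity gives GH at right angles to RG, so GH runs at 97.30°; with |GH| = 11.0, H = (22.01, 13.91). ∠GHT = 104.4° gives HT at 172.9° from the x-axis; with |HT| = 26.2, T = (-3.988, 17.15). ∠HTF = 84.4° gives TF at -91.50° from the x-axis; with |TF| = 22.6, F = (-4.580, -5.444). ∠TFA = 36.9° gives FA at 51.60° from the x-axis; with |FA| = 15.2, A = (4.862, 6.468). Then |HA| = |A − H| = 18.69.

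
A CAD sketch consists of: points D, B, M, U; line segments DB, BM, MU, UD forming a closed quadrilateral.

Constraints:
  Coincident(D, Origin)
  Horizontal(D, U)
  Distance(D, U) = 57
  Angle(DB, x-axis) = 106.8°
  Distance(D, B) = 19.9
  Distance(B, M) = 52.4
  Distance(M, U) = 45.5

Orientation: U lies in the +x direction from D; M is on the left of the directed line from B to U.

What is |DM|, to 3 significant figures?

59.2

Checks: |BM| = 52.40 ✓; |MU| = 45.50 ✓.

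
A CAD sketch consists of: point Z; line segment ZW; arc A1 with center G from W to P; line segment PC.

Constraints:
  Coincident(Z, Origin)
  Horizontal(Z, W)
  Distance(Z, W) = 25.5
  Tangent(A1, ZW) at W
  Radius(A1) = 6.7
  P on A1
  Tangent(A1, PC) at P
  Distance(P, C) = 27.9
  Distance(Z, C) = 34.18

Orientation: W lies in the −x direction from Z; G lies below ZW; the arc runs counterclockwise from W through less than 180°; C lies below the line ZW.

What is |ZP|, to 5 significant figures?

32.483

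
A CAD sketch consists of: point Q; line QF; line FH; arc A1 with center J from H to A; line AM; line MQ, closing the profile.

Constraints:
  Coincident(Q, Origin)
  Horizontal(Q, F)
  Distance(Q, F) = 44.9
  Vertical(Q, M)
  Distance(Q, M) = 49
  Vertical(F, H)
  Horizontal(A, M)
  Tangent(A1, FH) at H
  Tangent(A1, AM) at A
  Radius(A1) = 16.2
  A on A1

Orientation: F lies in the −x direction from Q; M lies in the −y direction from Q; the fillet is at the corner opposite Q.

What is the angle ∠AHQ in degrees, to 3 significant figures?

81.1°

Q is at the origin; QF is horizontal with |QF| = 44.9 and F on the −x side, so F = (-44.9, 0.00). Q and M share the same x with |QM| = 49.0 and M on the −y side, so M = (0.00, -49.0). The virtual corner opposite Q is at (-44.9, -49.0). The tangent condition forces JH to be normal to FH and since A1 is tangent to AM there, JA ⟂ AM, with radius 16.2, so the center J sits 16.2 in from both sides at J = (-28.7, -32.8). That places the tangent points at H = (-44.9, -32.8) on FH and A = (-28.7, -49.0) on AM. Then cos ∠AHQ = HA·HQ / (|HA||HQ|), giving 81.1°.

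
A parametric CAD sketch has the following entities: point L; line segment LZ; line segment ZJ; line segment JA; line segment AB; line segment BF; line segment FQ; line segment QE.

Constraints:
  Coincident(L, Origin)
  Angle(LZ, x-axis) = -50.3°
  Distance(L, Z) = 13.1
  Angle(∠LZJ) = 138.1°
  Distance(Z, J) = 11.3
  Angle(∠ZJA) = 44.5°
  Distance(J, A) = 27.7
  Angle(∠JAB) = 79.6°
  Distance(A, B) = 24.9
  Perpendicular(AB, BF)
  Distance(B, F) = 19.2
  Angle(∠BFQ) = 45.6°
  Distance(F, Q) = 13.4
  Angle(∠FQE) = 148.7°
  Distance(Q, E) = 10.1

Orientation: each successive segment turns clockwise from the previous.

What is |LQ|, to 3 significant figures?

7.58

The perpendicularity gives BF at right angles to AB, so BF runs at -58.1°; with |BF| = 19.2, F = (20.6, -4.03). ∠BFQ = 45.6° gives FQ at 168° from the x-axis; with |FQ| = 13.4, Q = (7.49, -1.12). Then |LQ| = |Q − L| = 7.58.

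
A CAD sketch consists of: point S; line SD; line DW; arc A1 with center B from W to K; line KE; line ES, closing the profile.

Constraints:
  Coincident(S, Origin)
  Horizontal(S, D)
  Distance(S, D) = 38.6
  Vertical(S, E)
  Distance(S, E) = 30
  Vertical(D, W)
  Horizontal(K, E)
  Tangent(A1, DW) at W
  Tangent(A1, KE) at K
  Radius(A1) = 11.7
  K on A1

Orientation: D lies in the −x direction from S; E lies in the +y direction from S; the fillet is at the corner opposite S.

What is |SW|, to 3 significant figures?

42.7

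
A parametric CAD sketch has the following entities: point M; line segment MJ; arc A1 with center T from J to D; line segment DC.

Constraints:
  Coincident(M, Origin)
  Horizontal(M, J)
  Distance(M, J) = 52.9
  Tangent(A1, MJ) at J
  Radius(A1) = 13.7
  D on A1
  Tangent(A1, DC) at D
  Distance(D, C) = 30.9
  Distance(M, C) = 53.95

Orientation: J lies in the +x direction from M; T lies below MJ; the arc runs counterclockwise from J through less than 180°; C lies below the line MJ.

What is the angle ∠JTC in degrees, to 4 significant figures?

146.2°

M is at the origin; M and J share the same y with |MJ| = 52.9 and J on the +x side, so J = (52.90, 0.000). The tangent condition forces TJ to be normal to MJ, so T = J + (0, -13.7) = (52.90, -13.70). Since TD ⟂ DC (tangency), |TC| = √(13.7² + 30.9²) = 33.80 regardless of where D sits on A1. So C lies on both circle(M, 53.95) and circle(T, 33.80); the below-MJ intersection is C = (34.11, -41.80). D is the foot of the tangent from C: D = (39.40, -11.35).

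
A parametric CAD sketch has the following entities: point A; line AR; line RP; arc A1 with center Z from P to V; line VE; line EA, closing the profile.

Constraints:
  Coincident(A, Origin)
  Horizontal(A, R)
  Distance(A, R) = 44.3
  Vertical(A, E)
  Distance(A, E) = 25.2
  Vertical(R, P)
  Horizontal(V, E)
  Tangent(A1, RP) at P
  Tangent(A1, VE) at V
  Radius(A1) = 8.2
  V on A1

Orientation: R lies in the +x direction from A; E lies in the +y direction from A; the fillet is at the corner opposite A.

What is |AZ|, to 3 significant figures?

39.9

A and E share the same x with |AE| = 25.2 and E on the +y side, so E = (0.00, 25.2). The virtual corner opposite A is at (44.3, 25.2). Since A1 is tangent to RP there, ZP ⟂ RP and tangency of A1 to VE means the radius ZV is perpendicular to VE, with radius 8.2, so the center Z sits 8.2 in from both sides at Z = (36.1, 17.0). Then |AZ| = |Z − A| = 39.9.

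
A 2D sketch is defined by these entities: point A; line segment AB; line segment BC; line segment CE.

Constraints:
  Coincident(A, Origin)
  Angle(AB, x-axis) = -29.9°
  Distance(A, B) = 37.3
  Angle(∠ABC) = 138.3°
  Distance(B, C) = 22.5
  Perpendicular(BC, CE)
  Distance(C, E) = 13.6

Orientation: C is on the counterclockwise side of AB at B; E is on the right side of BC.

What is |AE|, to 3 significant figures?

63.3

∠ABC = 138.3°, so BC runs at -29.9° + (180° − 138.3°) = 11.8° from the x-axis; with |BC| = 22.5, C = B + 22.5·(cos 11.8°, sin 11.8°) = (54.4, -14.0). BC ⟂ CE; with |CE| = 13.6 on the right of BC, E = C + 13.6·(0.204, -0.979) = (57.1, -27.3). Then |AE| = |E − A| = 63.3.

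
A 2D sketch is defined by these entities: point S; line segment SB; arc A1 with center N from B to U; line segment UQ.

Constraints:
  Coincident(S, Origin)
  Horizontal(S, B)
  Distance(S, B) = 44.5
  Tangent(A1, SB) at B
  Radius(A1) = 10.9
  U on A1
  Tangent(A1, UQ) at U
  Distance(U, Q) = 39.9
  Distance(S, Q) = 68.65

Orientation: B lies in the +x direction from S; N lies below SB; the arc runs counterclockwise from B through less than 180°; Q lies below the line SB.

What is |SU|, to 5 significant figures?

36.672

Checks: |NU| = 10.90 ✓; ∠(NU, UQ) = 90.00° ✓; |UQ| = 39.90 ✓; |SQ| = 68.65 ✓.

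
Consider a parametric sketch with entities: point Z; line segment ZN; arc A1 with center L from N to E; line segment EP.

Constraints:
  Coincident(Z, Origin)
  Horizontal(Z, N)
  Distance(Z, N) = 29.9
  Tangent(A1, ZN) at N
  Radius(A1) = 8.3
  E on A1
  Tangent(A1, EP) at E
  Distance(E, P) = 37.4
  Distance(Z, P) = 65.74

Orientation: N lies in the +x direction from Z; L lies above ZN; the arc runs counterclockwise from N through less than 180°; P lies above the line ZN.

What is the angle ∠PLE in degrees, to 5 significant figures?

77.487°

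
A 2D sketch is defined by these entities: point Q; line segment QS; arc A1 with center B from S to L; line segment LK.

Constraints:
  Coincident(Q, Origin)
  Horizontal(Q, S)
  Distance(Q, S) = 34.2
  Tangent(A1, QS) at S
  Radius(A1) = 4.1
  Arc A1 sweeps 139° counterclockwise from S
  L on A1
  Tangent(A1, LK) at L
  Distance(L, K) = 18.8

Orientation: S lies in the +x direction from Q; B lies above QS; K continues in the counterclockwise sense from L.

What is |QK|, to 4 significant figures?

29.94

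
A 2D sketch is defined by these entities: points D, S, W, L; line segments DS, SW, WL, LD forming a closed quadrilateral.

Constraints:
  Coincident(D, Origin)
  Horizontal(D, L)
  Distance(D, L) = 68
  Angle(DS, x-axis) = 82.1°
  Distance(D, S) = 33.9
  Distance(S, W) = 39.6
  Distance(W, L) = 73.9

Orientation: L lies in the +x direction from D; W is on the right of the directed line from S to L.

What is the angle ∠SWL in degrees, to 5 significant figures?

71.162°

D is at the origin; D and L share the same y with |DL| = 68.0 and L in +x, so L = (68.0, 0). DS runs at 82.1° with |DS| = 33.9, so S = (4.6594, 33.578). W is determined by |SW| = 39.6 and |WL| = 73.9 together: it lies at the intersection of circle(S, 39.6) and circle(L, 73.9). With |SL| = 71.691, the foot of the radical line on SL is 8.6935 from S and the perpendicular offset is √(39.6² − 8.6935²) = 38.634. Taking the right-of-SL solution: W = (-5.7550, -4.6278).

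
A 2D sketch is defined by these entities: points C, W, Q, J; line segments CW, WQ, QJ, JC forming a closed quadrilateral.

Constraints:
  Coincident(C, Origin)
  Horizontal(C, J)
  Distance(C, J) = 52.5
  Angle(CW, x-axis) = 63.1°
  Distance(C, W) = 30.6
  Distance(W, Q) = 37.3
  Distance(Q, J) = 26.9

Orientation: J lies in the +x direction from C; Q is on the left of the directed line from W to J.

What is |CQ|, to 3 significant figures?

57.8

Checks: |WQ| = 37.30 ✓; |QJ| = 26.90 ✓.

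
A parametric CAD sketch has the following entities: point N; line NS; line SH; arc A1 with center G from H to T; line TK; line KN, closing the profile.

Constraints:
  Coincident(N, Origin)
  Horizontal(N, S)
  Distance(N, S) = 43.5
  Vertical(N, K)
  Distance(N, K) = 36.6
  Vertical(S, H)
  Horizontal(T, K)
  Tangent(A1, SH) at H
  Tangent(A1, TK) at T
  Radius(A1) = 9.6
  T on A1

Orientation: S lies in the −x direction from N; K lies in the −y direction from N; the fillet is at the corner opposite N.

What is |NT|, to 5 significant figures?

49.888

The virtual corner opposite N is at (-43.500, -36.600). Tangency of A1 to SH means the radius GH is perpendicular to SH and A1 meets TK tangentially, so GT is at right angles to TK, with radius 9.6, so the center G sits 9.6 in from both sides at G = (-33.900, -27.000). That places the tangent points at H = (-43.500, -27.000) on SH and T = (-33.900, -36.600) on TK. Then |NT| = |T − N| = 49.888.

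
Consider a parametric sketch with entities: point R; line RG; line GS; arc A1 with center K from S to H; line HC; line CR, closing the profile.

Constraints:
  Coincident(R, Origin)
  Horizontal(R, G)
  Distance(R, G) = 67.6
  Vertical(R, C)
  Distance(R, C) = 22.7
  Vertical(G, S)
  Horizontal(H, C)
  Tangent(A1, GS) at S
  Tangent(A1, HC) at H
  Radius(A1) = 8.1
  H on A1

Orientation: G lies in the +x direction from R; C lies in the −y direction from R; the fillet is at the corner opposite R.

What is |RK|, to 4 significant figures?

61.27

R is at the origin; R and G share the same y with |RG| = 67.6 and G on the +x side, so G = (67.60, 0.000). R and C share the same x with |RC| = 22.7 and C on the −y side, so C = (0.000, -22.70). The virtual corner opposite R is at (67.60, -22.70). A1 meets GS tangentially, so KS is at right angles to GS and the tangent condition forces KH to be normal to HC, with radius 8.1, so the center K sits 8.1 in from both sides at K = (59.50, -14.60). Then |RK| = |K − R| = 61.27.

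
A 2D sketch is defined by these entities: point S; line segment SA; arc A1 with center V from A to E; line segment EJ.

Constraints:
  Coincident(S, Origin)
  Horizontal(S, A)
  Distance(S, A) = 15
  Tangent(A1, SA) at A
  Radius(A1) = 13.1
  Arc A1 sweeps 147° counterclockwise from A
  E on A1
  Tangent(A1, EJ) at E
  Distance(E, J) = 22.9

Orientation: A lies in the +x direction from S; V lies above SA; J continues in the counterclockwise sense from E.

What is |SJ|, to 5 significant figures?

36.676

S is at the origin; S and A share the same y with |SA| = 15.0 and A on the +x side, so A = (15.000, 0.0000). Tangency of A1 to SA means the radius VA is perpendicular to SA, so V = A + (0, 13.1) = (15.000, 13.100). On A1, A sits at bearing -90° from V; a 147° counterclockwise sweep puts E at bearing 57°, so E = V + 13.1·(cos 57°, sin 57°) = (22.135, 24.087). Since A1 is tangent to EJ there, VE ⟂ EJ, so EJ runs along (−sin 57°, cos 57°); with |EJ| = 22.9, J = (2.9292, 36.559). Then |SJ| = |J − S| = 36.676.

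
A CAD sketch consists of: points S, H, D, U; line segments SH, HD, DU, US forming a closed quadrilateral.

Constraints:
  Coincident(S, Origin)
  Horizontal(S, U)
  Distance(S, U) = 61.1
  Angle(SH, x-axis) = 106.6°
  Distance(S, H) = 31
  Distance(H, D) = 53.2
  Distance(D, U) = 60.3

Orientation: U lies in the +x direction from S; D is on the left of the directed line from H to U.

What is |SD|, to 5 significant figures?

67.105

S is at the origin; SU is horizontal with |SU| = 61.1 and U in +x, so U = (61.1, 0). SH runs at 106.6° with |SH| = 31.0, so H = (-8.8563, 29.708). D is determined by |HD| = 53.2 and |DU| = 60.3 together: it lies at the intersection of circle(H, 53.2) and circle(U, 60.3). With |HU| = 76.003, the foot of the radical line on HU is 32.700 from H and the perpendicular offset is √(53.2² − 32.700²) = 41.964. Taking the left-of-HU solution: D = (37.645, 55.551).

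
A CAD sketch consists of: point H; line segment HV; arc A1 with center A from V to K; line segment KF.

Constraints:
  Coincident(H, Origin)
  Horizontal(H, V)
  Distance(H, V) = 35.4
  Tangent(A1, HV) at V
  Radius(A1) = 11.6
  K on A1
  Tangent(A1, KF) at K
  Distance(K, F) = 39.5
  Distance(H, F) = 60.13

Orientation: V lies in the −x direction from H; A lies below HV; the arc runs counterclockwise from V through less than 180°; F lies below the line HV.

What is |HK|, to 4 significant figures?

48.80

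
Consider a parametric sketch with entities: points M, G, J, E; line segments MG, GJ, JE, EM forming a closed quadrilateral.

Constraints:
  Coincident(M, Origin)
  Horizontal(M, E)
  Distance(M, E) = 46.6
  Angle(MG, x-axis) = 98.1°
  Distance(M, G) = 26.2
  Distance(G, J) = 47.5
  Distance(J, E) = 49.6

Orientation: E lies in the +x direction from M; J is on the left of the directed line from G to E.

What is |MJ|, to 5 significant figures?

61.832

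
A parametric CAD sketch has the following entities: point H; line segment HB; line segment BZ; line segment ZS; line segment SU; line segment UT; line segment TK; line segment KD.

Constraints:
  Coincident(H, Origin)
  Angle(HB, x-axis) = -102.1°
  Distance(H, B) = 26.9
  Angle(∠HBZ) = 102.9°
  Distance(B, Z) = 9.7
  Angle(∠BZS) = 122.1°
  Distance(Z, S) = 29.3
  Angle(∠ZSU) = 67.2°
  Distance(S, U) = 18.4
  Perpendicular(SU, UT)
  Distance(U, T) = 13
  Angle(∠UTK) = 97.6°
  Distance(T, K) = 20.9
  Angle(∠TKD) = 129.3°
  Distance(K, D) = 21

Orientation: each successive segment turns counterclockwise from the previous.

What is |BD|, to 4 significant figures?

47.18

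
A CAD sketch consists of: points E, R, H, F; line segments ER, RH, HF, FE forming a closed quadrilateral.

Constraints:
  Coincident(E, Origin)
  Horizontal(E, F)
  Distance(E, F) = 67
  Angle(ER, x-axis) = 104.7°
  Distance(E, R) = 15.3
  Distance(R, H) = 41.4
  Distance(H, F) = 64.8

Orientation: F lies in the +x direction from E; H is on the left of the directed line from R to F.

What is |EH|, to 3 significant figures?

51.9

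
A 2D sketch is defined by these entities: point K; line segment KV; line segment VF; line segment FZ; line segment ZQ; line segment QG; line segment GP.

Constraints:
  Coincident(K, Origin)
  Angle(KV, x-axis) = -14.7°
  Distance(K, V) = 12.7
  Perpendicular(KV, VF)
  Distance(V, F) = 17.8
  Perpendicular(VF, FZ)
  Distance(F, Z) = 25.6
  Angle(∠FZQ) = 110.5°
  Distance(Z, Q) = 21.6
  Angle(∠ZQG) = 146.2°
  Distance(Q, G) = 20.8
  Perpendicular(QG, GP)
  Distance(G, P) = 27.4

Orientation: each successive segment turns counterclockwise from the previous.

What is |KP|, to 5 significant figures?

19.715

K is at the origin; KV runs at -14.7° with length 12.7, so V = (12.284, -3.2227). KV ⟂ VF, so VF runs at 75.300°; with |VF| = 17.8, F = (16.801, 13.995). The perpendicularity gives FZ at right angles to VF, so FZ runs at 165.30°; with |FZ| = 25.6, Z = (-7.9609, 20.491). ∠FZQ = 110.5° gives ZQ at -125.20° from the x-axis; with |ZQ| = 21.6, Q = (-20.412, 2.8405). ∠ZQG = 146.2° gives QG at -91.400° from the x-axis; with |QG| = 20.8, G = (-20.920, -17.953). The perpendicularity gives GP at right angles to QG, so GP runs at -1.4000°; with |GP| = 27.4, P = (6.4718, -18.623). Then |KP| = |P − K| = 19.715.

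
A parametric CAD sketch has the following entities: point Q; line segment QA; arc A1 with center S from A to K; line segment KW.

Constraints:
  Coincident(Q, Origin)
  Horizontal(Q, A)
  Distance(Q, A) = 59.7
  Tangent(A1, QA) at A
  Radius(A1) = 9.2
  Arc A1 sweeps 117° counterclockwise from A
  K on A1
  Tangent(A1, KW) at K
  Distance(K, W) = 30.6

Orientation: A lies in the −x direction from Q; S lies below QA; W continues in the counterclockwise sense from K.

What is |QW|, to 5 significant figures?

67.589

On A1, A sits at bearing 90° from S; a 117° counterclockwise sweep puts K at bearing 207°, so K = S + 9.2·(cos 207°, sin 207°) = (-67.897, -13.377). Since A1 is tangent to KW there, SK ⟂ KW, so KW runs along (−sin 207°, cos 207°); with |KW| = 30.6, W = (-54.005, -40.642). Then |QW| = |W − Q| = 67.589.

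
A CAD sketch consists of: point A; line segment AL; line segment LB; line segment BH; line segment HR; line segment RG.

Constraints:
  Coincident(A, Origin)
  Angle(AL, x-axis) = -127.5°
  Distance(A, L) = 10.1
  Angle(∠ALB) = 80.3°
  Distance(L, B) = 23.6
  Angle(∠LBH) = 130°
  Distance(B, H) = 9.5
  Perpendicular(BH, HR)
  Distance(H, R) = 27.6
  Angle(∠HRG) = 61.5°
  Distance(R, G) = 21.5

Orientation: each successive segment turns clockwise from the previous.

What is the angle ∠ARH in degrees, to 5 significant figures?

74.492°

A is at the origin; AL runs at -127.5° with length 10.1, so L = (-6.1485, -8.0129). ∠ALB = 80.3° gives LB at 132.80° from the x-axis; with |LB| = 23.6, B = (-22.183, 9.3032). ∠LBH = 130.0° gives BH at 82.800° from the x-axis; with |BH| = 9.5, H = (-20.993, 18.728). BH ⟂ HR, so HR runs at -7.2000°; with |HR| = 27.6, R = (6.3897, 15.269). Then cos ∠ARH = RA·RH / (|RA||RH|), giving 74.492°.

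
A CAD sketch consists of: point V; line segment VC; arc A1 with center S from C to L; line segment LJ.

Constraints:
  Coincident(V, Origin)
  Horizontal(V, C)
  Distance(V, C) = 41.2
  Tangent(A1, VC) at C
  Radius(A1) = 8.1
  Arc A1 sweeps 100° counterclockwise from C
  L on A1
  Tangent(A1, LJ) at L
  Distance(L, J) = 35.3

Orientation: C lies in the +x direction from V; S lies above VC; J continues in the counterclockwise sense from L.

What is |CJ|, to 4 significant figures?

44.31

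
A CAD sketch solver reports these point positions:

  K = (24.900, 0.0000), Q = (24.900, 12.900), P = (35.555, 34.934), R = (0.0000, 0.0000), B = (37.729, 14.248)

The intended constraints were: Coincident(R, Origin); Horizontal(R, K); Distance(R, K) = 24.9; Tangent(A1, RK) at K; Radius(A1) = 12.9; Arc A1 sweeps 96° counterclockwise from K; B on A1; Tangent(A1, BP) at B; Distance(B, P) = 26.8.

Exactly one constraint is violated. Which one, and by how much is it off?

Distance(B, P) = 26.8 — off by 6.00.

R = (0.00, 0.00) ✓; R.y = 0.00, K.y = 0.00 ✓; |RK| = 24.90 ✓; ∠(QK, KR) = 90.00° ✓; |QK| = 12.90 ✓; bearing(Q→B) − bearing(Q→K) = 96.00° ✓; |QB| = 12.90 ✓; ∠(QB, BP) = 90.00° ✓; |BP| = 20.80 ✗.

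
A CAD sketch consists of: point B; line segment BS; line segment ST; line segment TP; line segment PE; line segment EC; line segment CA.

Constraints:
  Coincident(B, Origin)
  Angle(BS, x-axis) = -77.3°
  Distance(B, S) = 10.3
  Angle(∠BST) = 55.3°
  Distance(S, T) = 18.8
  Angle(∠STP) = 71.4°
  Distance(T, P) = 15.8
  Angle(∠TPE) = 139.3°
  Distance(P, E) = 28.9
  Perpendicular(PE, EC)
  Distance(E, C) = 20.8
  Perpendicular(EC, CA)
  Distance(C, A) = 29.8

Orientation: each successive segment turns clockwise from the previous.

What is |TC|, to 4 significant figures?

42.20

B is at the origin; BS runs at -77.3° with length 10.3, so S = (2.264, -10.05). ∠BST = 55.3° gives ST at 158.0° from the x-axis; with |ST| = 18.8, T = (-15.17, -3.005). ∠STP = 71.4° gives TP at 49.40° from the x-axis; with |TP| = 15.8, P = (-4.884, 8.991). ∠TPE = 139.3° gives PE at 8.700° from the x-axis; with |PE| = 28.9, E = (23.68, 13.36). The perpendicularity gives EC at right angles to PE, so EC runs at -81.30°; with |EC| = 20.8, C = (26.83, -7.198). Then |TC| = |C − T| = 42.20.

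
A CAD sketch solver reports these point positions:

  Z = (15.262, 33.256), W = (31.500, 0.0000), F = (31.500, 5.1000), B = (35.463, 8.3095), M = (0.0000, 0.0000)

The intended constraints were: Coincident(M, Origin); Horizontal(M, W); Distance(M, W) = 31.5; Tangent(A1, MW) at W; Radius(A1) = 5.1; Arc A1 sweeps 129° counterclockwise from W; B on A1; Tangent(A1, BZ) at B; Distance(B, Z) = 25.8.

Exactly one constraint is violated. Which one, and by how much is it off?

Distance(B, Z) = 25.8 — off by 6.30.

M = (0.00, 0.00) ✓; M.y = 0.00, W.y = 0.00 ✓; |MW| = 31.50 ✓; ∠(FW, WM) = 90.00° ✓; |FW| = 5.100 ✓; bearing(F→B) − bearing(F→W) = 129.0° ✓; |FB| = 5.100 ✓; ∠(FB, BZ) = 90.00° ✓; |BZ| = 32.10 ✗.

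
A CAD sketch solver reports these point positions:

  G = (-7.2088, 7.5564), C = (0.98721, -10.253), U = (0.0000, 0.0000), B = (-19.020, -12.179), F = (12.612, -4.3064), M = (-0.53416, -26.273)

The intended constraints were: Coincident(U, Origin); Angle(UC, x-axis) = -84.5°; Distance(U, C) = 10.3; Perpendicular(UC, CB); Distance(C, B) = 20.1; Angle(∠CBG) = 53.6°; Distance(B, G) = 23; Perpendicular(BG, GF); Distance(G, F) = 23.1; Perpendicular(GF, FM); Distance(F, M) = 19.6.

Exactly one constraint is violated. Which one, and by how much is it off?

Distance(F, M) = 19.6 — off by 6.00.

U = (0.00, 0.00) ✓; UC at -84.50° ✓; |UC| = 10.30 ✓; ∠(UC, CB) = 90.00° ✓; |CB| = 20.10 ✓; ∠CBG = 53.60° ✓; |BG| = 23.00 ✓; ∠(BG, GF) = 90.00° ✓; |GF| = 23.10 ✓; ∠(GF, FM) = 90.00° ✓; |FM| = 25.60 ✗.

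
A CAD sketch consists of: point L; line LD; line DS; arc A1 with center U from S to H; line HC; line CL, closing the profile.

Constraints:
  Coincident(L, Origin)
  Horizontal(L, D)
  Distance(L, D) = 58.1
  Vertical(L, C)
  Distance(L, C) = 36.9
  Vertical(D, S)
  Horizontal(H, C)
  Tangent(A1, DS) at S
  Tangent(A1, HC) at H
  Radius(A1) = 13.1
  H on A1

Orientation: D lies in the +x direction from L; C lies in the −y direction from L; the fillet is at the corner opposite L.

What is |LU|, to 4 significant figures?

50.91

L is at the origin; LD is horizontal with |LD| = 58.1 and D on the +x side, so D = (58.10, 0.000). LC is vertical with |LC| = 36.9 and C on the −y side, so C = (0.000, -36.90). The virtual corner opposite L is at (58.10, -36.90). The tangent condition forces US to be normal to DS and since A1 is tangent to HC there, UH ⟂ HC, with radius 13.1, so the center U sits 13.1 in from both sides at U = (45.00, -23.80). Then |LU| = |U − L| = 50.91.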